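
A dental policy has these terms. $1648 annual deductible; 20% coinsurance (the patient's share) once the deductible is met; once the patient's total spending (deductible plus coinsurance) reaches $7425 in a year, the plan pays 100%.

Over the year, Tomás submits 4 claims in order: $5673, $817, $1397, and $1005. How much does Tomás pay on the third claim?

Claim 1 ($5673): $1648 to deductible, leaving $4025; coinsurance $4025 × 20% = $805. Cost to patient: $2453. OOP to date $2453.
Claim 2 ($817): 20% coinsurance on $817 = $163.40. Patient pays $163.40; OOP now $2616.40.
Claim 3 ($1397): 20% coinsurance on $1397 = $279.40. Patient owes $279.40 (running OOP $2895.80).

$279.40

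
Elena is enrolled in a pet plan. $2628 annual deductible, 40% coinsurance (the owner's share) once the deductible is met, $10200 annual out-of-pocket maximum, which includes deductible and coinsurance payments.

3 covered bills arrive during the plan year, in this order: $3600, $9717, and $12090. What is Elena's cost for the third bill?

Claim 1 — $3600: $2628 finishes the deductible; $972 goes to coinsurance; owner's 40% is $388.80. Owner owes $3016.80 (running OOP $3016.80).
Claim 2 — $9717: deductible already satisfied, so owner's share is 40% × $9717 = $3886.80. Owner pays $3886.80; OOP now $6903.60.
Claim 3 — $12090: 40% coinsurance on $12090 = $4836. That would push OOP to $11739.60, over the $10200 cap, so owner pays $10200 − $6903.60 = $3296.40.

$3296.40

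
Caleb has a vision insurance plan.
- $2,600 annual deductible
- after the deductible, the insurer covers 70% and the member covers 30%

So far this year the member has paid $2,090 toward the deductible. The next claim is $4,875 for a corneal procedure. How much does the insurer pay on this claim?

Remaining deductible: $2,600 − $2,090 = $510.
That leaves $4,875 − $510 = $4,365 for coinsurance.
Coinsurance: $4,365 × 30% = $1,309.50.
That puts the member's cost at $510 + $1,309.50 = $1,819.50.
The insurer covers the remainder: $4,875 − $1,819.50 = $3,055.50.

$3,055.50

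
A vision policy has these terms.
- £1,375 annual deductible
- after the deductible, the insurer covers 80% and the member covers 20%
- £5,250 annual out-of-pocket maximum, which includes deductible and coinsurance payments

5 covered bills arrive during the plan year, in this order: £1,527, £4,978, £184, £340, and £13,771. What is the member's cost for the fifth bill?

£2,744.20

Claim 1 — £1,527: £1,375 finishes the deductible; £152 goes to coinsurance; member's 20% is £30.40. Member pays £1,405.40; OOP now £1,405.40.
Claim 2 — £4,978: 20% coinsurance on £4,978 = £995.60. Cost to member: £995.60. OOP to date £2,401.
Claim 3 — £184: 20% coinsurance on £184 = £36.80. Member owes £36.80 (running OOP £2,437.80).
Claim 4 — £340: 20% coinsurance on £340 = £68. Member pays £68; OOP now £2,505.80.
Claim 5 — £13,771: deductible already satisfied, so member's share is 20% × £13,771 = £2,754.20. OOP would hit £5,260 > £5,250, so the cap limits the member to £5,250 − £2,505.80 = £2,744.20.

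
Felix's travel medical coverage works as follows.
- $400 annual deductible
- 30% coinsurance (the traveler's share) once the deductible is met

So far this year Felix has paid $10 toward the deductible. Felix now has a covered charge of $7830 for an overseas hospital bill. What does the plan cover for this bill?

$5208

Deductible still to meet: $400 − $10 = $390.
That leaves $7830 − $390 = $7440 for coinsurance.
Coinsurance: $7440 × 30% = $2232.
So the traveler owes $390 + $2232 = $2622.
The plan picks up $7830 − $2622 = $5208.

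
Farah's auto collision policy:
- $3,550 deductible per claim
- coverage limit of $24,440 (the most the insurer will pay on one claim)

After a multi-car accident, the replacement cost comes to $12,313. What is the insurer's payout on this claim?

Subtract the deductible: $12,313 − $3,550 = $8,763.
That's under the $24,440 cap, so the insurer reimburses the full $8,763.

$8,763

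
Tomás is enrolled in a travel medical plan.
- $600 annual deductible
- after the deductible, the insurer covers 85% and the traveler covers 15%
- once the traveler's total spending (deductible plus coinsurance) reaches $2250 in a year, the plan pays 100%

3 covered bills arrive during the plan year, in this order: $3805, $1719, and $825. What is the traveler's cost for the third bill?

Claim 1 ($3805): deductible takes $600, $3205 remains; 15% of $3205 = $480.75. Traveler pays $1080.75; OOP now $1080.75.
Claim 2 ($1719): deductible already satisfied, so traveler's share is 15% × $1719 = $257.85. Cost to traveler: $257.85. OOP to date $1338.60.
Claim 3 ($825): deductible met; 15% of $825 = $123.75. Traveler owes $123.75 (running OOP $1462.35).

$123.75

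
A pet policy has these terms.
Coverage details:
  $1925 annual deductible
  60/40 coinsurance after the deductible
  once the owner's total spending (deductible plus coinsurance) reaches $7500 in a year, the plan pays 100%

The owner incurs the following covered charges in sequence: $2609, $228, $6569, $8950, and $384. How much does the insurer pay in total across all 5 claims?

Claim 1 — $2609: deductible takes $1925, $684 remains; 40% of $684 = $273.60. Owner owes $2198.60 (running OOP $2198.60). Insurer: $2609 − $2198.60 = $410.40.
Claim 2 — $228: deductible already satisfied, so owner's share is 40% × $228 = $91.20. Owner owes $91.20 (running OOP $2289.80). Insurer: $228 − $91.20 = $136.80.
Claim 3 — $6569: deductible met; 40% of $6569 = $2627.60. Cost to owner: $2627.60. OOP to date $4917.40. Insurer: $6569 − $2627.60 = $3941.40.
Claim 4 — $8950: deductible met; 40% of $8950 = $3580. That would push OOP to $8497.40, over the $7500 cap, so owner pays $7500 − $4917.40 = $2582.60. Plan pays $8950 − $2582.60 = $6367.40.
Claim 5 — $384: 40% coinsurance on $384 = $153.60. OOP would hit $7653.60 > $7500, so the cap limits the owner to $7500 − $7500 = $0. Plan pays $384 − $0 = $384.
Insurer total: $410.40 + $136.80 + $3941.40 + $6367.40 + $384 = $11240.

$11240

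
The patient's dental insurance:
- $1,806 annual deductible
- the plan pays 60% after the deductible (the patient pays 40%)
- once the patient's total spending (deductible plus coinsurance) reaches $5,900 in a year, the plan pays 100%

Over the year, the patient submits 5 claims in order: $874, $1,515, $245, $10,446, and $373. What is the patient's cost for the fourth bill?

Bill 1, $874: entire amount goes to the deductible. Patient owes $874 (running OOP $874).
Bill 2, $1,515: $932 finishes the deductible; $583 goes to coinsurance; patient's 40% is $233.20. Cost to patient: $1,165.20. OOP to date $2,039.20.
Bill 3, $245: deductible already satisfied, so patient's share is 40% × $245 = $98. Cost to patient: $98. OOP to date $2,137.20.
Bill 4, $10,446: deductible met; 40% of $10,446 = $4,178.40. That would push OOP to $6,315.60, over the $5,900 cap, so patient pays $5,900 − $2,137.20 = $3,762.80.

$3,762.80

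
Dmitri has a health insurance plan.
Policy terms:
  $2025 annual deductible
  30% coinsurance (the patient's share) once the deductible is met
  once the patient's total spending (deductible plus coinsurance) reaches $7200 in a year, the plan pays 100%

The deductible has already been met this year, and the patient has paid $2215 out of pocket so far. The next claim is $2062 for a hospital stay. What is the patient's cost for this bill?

$618.60

The deductible is already satisfied, so the full bill goes to coinsurance.
30% of $2062 = $618.60 falls to the patient.
Cumulative spending $2215 + $618.60 = $2833.60 stays under the $7200 maximum.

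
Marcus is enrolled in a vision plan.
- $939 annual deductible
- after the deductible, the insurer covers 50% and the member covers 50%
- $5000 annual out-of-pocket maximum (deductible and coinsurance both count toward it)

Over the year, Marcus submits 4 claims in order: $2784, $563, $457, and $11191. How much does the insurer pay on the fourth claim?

$8562.50

Claim 1 — $2784: $939 finishes the deductible; $1845 goes to coinsurance; 50% of $1845 = $922.50. Member pays $1861.50; OOP now $1861.50. Insurer: $2784 − $1861.50 = $922.50.
Claim 2 — $563: deductible already satisfied, so member's share is 50% × $563 = $281.50. Cost to member: $281.50. OOP to date $2143. Insurer: $563 − $281.50 = $281.50.
Claim 3 — $457: 50% coinsurance on $457 = $228.50. Member owes $228.50 (running OOP $2371.50). Plan pays $457 − $228.50 = $228.50.
Claim 4 — $11191: 50% coinsurance on $11191 = $5595.50. Adding that to $2371.50 gives $7967, past the $5000 cap; member pays only $5000 − $2371.50 = $2628.50. Plan pays $11191 − $2628.50 = $8562.50.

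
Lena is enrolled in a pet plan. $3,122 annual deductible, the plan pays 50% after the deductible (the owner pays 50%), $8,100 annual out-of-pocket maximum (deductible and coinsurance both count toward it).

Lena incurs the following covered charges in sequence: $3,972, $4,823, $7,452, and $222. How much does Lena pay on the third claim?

$2,141.50

Bill 1, $3,972: $3,122 finishes the deductible; $850 goes to coinsurance; owner's 50% is $425. Owner pays $3,547; OOP now $3,547.
Bill 2, $4,823: deductible already satisfied, so owner's share is 50% × $4,823 = $2,411.50. Owner pays $2,411.50; OOP now $5,958.50.
Bill 3, $7,452: 50% coinsurance on $7,452 = $3,726. That would push OOP to $9,684.50, over the $8,100 cap, so owner pays $8,100 − $5,958.50 = $2,141.50.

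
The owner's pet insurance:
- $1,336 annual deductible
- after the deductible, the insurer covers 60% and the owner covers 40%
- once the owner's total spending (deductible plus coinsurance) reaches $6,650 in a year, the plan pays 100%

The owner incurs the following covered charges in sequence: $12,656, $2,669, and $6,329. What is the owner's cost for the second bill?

Claim 1 ($12,656): deductible takes $1,336, $11,320 remains; owner's 40% is $4,528. Owner owes $5,864 (running OOP $5,864).
Claim 2 ($2,669): 40% coinsurance on $2,669 = $1,067.60. OOP would hit $6,931.60 > $6,650, so the cap limits the owner to $6,650 − $5,864 = $786.

$786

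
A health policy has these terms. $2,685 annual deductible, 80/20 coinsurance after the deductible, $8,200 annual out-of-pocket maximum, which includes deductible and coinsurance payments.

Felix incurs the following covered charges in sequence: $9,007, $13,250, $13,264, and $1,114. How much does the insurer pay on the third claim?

Bill 1, $9,007: $2,685 to deductible, leaving $6,322; patient's 20% is $1,264.40. Cost to patient: $3,949.40. OOP to date $3,949.40. Insurer: $9,007 − $3,949.40 = $5,057.60.
Bill 2, $13,250: deductible already satisfied, so patient's share is 20% × $13,250 = $2,650. Patient pays $2,650; OOP now $6,599.40. Insurer: $13,250 − $2,650 = $10,600.
Bill 3, $13,264: 20% coinsurance on $13,264 = $2,652.80. That would push OOP to $9,252.20, over the $8,200 cap, so patient pays $8,200 − $6,599.40 = $1,600.60. Plan pays $13,264 − $1,600.60 = $11,663.40.

$11,663.40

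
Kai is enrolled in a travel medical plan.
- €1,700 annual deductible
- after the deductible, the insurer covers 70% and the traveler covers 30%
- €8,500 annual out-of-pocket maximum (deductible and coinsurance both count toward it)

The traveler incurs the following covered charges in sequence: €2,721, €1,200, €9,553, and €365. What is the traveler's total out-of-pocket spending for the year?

€5,341.70

Claim 1 — €2,721: €1,700 to deductible, leaving €1,021; coinsurance €1,021 × 30% = €306.30. Traveler pays €2,006.30; OOP now €2,006.30.
Claim 2 — €1,200: deductible met; 30% of €1,200 = €360. Traveler owes €360 (running OOP €2,366.30).
Claim 3 — €9,553: 30% coinsurance on €9,553 = €2,865.90. Cost to traveler: €2,865.90. OOP to date €5,232.20.
Claim 4 — €365: deductible already satisfied, so traveler's share is 30% × €365 = €109.50. Traveler owes €109.50 (running OOP €5,341.70).
Summing the traveler's payments: €2,006.30 + €360 + €2,865.90 + €109.50 = €5,341.70.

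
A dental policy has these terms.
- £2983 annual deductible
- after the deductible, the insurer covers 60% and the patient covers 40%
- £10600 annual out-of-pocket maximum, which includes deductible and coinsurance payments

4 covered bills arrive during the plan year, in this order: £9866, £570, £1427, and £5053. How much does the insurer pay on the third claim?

#1 (£9866): £2983 to deductible, leaving £6883; 40% of £6883 = £2753.20. Patient owes £5736.20 (running OOP £5736.20). Plan pays £9866 − £5736.20 = £4129.80.
#2 (£570): 40% coinsurance on £570 = £228. Patient pays £228; OOP now £5964.20. Plan pays £570 − £228 = £342.
#3 (£1427): 40% coinsurance on £1427 = £570.80. Patient owes £570.80 (running OOP £6535). Plan pays £1427 − £570.80 = £856.20.

£856.20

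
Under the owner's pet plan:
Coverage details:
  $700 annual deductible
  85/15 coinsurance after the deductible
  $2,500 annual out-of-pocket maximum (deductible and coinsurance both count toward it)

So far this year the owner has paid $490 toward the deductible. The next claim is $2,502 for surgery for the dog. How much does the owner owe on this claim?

$553.80

$490 of the $700 deductible is already met, leaving $210.
The remaining $2,292 (= $2,502 − $210) moves to coinsurance.
Owner's 15% share of $2,292 is $343.80.
That puts the owner's cost at $210 + $343.80 = $553.80 before any cap.
Total out-of-pocket so far would be $490 + $553.80 = $1,043.80, below the $2,500 cap — no reduction.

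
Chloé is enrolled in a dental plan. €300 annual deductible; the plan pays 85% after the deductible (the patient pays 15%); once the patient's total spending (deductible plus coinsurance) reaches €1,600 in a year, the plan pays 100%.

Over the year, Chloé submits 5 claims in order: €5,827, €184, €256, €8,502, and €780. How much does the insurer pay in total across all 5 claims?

€13,949

Claim 1 (€5,827): deductible takes €300, €5,527 remains; coinsurance €5,527 × 15% = €829.05. Cost to patient: €1,129.05. OOP to date €1,129.05. Insurer: €5,827 − €1,129.05 = €4,697.95.
Claim 2 (€184): deductible met; 15% of €184 = €27.60. Patient pays €27.60; OOP now €1,156.65. Insurer: €184 − €27.60 = €156.40.
Claim 3 (€256): deductible already satisfied, so patient's share is 15% × €256 = €38.40. Cost to patient: €38.40. OOP to date €1,195.05. Plan pays €256 − €38.40 = €217.60.
Claim 4 (€8,502): 15% coinsurance on €8,502 = €1,275.30. Adding that to €1,195.05 gives €2,470.35, past the €1,600 cap; patient pays only €1,600 − €1,195.05 = €404.95. Insurer: €8,502 − €404.95 = €8,097.05.
Claim 5 (€780): deductible already satisfied, so patient's share is 15% × €780 = €117. OOP would hit €1,717 > €1,600, so the cap limits the patient to €1,600 − €1,600 = €0. Insurer: €780 − €0 = €780.
Insurer total: €4,697.95 + €156.40 + €217.60 + €8,097.05 + €780 = €13,949.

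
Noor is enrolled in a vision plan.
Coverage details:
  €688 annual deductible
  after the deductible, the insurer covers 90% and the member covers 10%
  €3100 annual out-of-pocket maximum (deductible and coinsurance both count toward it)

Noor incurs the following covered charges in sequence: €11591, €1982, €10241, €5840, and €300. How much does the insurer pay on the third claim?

Claim 1 — €11591: deductible takes €688, €10903 remains; 10% of €10903 = €1090.30. Member owes €1778.30 (running OOP €1778.30). Insurer: €11591 − €1778.30 = €9812.70.
Claim 2 — €1982: 10% coinsurance on €1982 = €198.20. Member owes €198.20 (running OOP €1976.50). Insurer: €1982 − €198.20 = €1783.80.
Claim 3 — €10241: deductible already satisfied, so member's share is 10% × €10241 = €1024.10. Member pays €1024.10; OOP now €3000.60. Insurer: €10241 − €1024.10 = €9216.90.

€9216.90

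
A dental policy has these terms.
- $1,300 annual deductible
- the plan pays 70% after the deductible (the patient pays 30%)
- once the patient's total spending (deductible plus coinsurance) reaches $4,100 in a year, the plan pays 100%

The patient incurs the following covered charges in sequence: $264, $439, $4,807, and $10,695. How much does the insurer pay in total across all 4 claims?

$12,105

Claim 1 ($264): all of it applies to the deductible. Patient owes $264 (running OOP $264). Plan pays $264 − $264 = $0.
Claim 2 ($439): entire amount goes to the deductible. Cost to patient: $439. OOP to date $703. Plan pays $439 − $439 = $0.
Claim 3 ($4,807): deductible takes $597, $4,210 remains; 30% of $4,210 = $1,263. Cost to patient: $1,860. OOP to date $2,563. Insurer: $4,807 − $1,860 = $2,947.
Claim 4 ($10,695): deductible already satisfied, so patient's share is 30% × $10,695 = $3,208.50. OOP would hit $5,771.50 > $4,100, so the cap limits the patient to $4,100 − $2,563 = $1,537. Insurer: $10,695 − $1,537 = $9,158.
Insurer total = bills − patient's total = $16,205 − $4,100 = $12,105.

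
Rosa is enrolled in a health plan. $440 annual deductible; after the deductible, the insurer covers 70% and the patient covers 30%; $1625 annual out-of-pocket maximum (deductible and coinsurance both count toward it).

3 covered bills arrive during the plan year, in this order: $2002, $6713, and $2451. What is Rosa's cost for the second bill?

#1 ($2002): $440 finishes the deductible; $1562 goes to coinsurance; patient's 30% is $468.60. Patient owes $908.60 (running OOP $908.60).
#2 ($6713): 30% coinsurance on $6713 = $2013.90. OOP would hit $2922.50 > $1625, so the cap limits the patient to $1625 − $908.60 = $716.40.

$716.40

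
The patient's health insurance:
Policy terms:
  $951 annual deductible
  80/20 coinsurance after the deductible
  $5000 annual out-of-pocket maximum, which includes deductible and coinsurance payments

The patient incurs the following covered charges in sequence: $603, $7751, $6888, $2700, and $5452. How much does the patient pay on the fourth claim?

Bill 1, $603: all of it applies to the deductible. Cost to patient: $603. OOP to date $603.
Bill 2, $7751: $348 to deductible, leaving $7403; coinsurance $7403 × 20% = $1480.60. Cost to patient: $1828.60. OOP to date $2431.60.
Bill 3, $6888: deductible already satisfied, so patient's share is 20% × $6888 = $1377.60. Cost to patient: $1377.60. OOP to date $3809.20.
Bill 4, $2700: deductible already satisfied, so patient's share is 20% × $2700 = $540. Cost to patient: $540. OOP to date $4349.20.

$540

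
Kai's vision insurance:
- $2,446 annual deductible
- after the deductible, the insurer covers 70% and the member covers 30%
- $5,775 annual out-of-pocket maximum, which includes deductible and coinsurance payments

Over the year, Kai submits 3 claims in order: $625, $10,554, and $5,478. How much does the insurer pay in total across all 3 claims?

$10,882

Claim 1 — $625: all of it applies to the deductible. Cost to member: $625. OOP to date $625. Insurer: $625 − $625 = $0.
Claim 2 — $10,554: $1,821 finishes the deductible; $8,733 goes to coinsurance; 30% of $8,733 = $2,619.90. Member pays $4,440.90; OOP now $5,065.90. Plan pays $10,554 − $4,440.90 = $6,113.10.
Claim 3 — $5,478: deductible already satisfied, so member's share is 30% × $5,478 = $1,643.40. OOP would hit $6,709.30 > $5,775, so the cap limits the member to $5,775 − $5,065.90 = $709.10. Insurer: $5,478 − $709.10 = $4,768.90.
Insurer total = bills − member's total = $16,657 − $5,775 = $10,882.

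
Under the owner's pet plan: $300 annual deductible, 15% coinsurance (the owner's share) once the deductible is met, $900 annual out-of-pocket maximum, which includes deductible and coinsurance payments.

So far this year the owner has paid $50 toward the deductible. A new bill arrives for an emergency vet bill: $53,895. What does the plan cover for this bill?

Remaining deductible: $300 − $50 = $250.
The remaining $53,645 (= $53,895 − $250) moves to coinsurance.
Coinsurance: $53,645 × 15% = $8,046.75.
So the owner owes $250 + $8,046.75 = $8,296.75 before any cap.
Year-to-date out-of-pocket would reach $50 + $8,296.75 = $8,346.75, above the $900 maximum, so the owner pays only $900 − $50 = $850.
Insurer pays the balance: $53,895 − $850 = $53,045.

$53,045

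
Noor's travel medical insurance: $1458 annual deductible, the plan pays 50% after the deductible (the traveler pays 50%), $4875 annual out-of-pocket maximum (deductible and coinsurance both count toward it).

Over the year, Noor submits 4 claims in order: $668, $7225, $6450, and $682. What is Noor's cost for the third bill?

$199.50

Claim 1 ($668): fully absorbed by the deductible. Cost to traveler: $668. OOP to date $668.
Claim 2 ($7225): deductible takes $790, $6435 remains; 50% of $6435 = $3217.50. Traveler pays $4007.50; OOP now $4675.50.
Claim 3 ($6450): deductible already satisfied, so traveler's share is 50% × $6450 = $3225. Adding that to $4675.50 gives $7900.50, past the $4875 cap; traveler pays only $4875 − $4675.50 = $199.50.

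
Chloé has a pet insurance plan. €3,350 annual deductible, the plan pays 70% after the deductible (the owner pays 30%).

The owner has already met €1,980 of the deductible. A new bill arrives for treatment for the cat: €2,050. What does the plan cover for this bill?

€476

Deductible still to meet: €3,350 − €1,980 = €1,370.
The remaining €680 (= €2,050 − €1,370) moves to coinsurance.
Coinsurance: €680 × 30% = €204.
Owner responsibility: €1,370 + €204 = €1,574.
The plan picks up €2,050 − €1,574 = €476.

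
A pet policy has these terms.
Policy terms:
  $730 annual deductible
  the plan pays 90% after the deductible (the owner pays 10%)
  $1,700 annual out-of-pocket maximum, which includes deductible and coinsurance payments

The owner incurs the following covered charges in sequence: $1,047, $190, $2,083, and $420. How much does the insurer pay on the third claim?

#1 ($1,047): deductible takes $730, $317 remains; 10% of $317 = $31.70. Owner pays $761.70; OOP now $761.70. Insurer: $1,047 − $761.70 = $285.30.
#2 ($190): deductible met; 10% of $190 = $19. Cost to owner: $19. OOP to date $780.70. Insurer: $190 − $19 = $171.
#3 ($2,083): 10% coinsurance on $2,083 = $208.30. Cost to owner: $208.30. OOP to date $989. Insurer: $2,083 − $208.30 = $1,874.70.

$1,874.70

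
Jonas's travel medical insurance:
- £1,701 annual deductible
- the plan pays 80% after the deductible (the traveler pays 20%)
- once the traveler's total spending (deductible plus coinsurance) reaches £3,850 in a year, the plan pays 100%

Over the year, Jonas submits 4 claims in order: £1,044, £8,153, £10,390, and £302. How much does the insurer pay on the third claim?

£9,740.20

Bill 1, £1,044: entire amount goes to the deductible. Traveler owes £1,044 (running OOP £1,044). Plan pays £1,044 − £1,044 = £0.
Bill 2, £8,153: £657 to deductible, leaving £7,496; coinsurance £7,496 × 20% = £1,499.20. Traveler pays £2,156.20; OOP now £3,200.20. Plan pays £8,153 − £2,156.20 = £5,996.80.
Bill 3, £10,390: 20% coinsurance on £10,390 = £2,078. OOP would hit £5,278.20 > £3,850, so the cap limits the traveler to £3,850 − £3,200.20 = £649.80. Plan pays £10,390 − £649.80 = £9,740.20.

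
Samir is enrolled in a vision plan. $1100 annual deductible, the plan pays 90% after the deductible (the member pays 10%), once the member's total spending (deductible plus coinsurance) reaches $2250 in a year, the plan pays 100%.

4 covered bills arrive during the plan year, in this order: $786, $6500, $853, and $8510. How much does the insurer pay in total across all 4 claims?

#1 ($786): all of it applies to the deductible. Member owes $786 (running OOP $786). Plan pays $786 − $786 = $0.
#2 ($6500): $314 to deductible, leaving $6186; member's 10% is $618.60. Member pays $932.60; OOP now $1718.60. Plan pays $6500 − $932.60 = $5567.40.
#3 ($853): deductible already satisfied, so member's share is 10% × $853 = $85.30. Member pays $85.30; OOP now $1803.90. Plan pays $853 − $85.30 = $767.70.
#4 ($8510): 10% coinsurance on $8510 = $851. That would push OOP to $2654.90, over the $2250 cap, so member pays $2250 − $1803.90 = $446.10. Plan pays $8510 − $446.10 = $8063.90.
Insurer total: $0 + $5567.40 + $767.70 + $8063.90 = $14399.

$14399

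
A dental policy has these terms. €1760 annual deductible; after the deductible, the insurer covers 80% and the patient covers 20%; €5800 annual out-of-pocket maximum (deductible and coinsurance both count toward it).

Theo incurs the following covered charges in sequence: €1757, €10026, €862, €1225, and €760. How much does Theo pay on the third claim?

€172.40

Claim 1 — €1757: all of it applies to the deductible. Patient pays €1757; OOP now €1757.
Claim 2 — €10026: €3 to deductible, leaving €10023; patient's 20% is €2004.60. Cost to patient: €2007.60. OOP to date €3764.60.
Claim 3 — €862: 20% coinsurance on €862 = €172.40. Cost to patient: €172.40. OOP to date €3937.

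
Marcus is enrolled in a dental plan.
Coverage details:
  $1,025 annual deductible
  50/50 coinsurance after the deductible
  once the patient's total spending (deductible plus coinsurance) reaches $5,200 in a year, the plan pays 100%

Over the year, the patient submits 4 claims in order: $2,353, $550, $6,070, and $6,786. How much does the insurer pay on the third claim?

$3,035

Bill 1, $2,353: $1,025 finishes the deductible; $1,328 goes to coinsurance; coinsurance $1,328 × 50% = $664. Patient owes $1,689 (running OOP $1,689). Plan pays $2,353 − $1,689 = $664.
Bill 2, $550: deductible met; 50% of $550 = $275. Patient owes $275 (running OOP $1,964). Insurer: $550 − $275 = $275.
Bill 3, $6,070: 50% coinsurance on $6,070 = $3,035. Patient owes $3,035 (running OOP $4,999). Plan pays $6,070 − $3,035 = $3,035.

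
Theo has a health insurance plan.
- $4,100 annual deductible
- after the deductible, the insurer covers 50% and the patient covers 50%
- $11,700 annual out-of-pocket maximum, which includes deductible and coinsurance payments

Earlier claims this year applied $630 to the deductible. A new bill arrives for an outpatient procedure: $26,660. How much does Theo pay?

$11,070

Remaining deductible: $4,100 − $630 = $3,470.
The remaining $23,190 (= $26,660 − $3,470) moves to coinsurance.
Patient's 50% share of $23,190 is $11,595.
So the patient owes $3,470 + $11,595 = $15,065 before any cap.
Adding $15,065 to the $630 already spent would give $15,695, which exceeds the $11,700 cap; the patient pays just $11,700 − $630 = $11,070.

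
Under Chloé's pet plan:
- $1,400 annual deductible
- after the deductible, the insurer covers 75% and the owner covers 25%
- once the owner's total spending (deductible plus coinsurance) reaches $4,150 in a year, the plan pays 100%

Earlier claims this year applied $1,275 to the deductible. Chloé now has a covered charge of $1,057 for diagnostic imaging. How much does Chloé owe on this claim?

$358

Remaining deductible: $1,400 − $1,275 = $125.
After the $125 deductible portion, $1,057 − $125 = $932 is subject to coinsurance.
Owner's 25% share of $932 is $233.
So the owner owes $125 + $233 = $358 before any cap.
Cumulative spending $1,275 + $358 = $1,633 stays under the $4,150 maximum.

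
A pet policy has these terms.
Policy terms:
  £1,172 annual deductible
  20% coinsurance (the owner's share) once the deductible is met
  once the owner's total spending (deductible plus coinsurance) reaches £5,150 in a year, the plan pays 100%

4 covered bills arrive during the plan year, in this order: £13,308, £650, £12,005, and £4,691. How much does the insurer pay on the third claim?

Claim 1 (£13,308): deductible takes £1,172, £12,136 remains; coinsurance £12,136 × 20% = £2,427.20. Cost to owner: £3,599.20. OOP to date £3,599.20. Insurer: £13,308 − £3,599.20 = £9,708.80.
Claim 2 (£650): 20% coinsurance on £650 = £130. Owner owes £130 (running OOP £3,729.20). Insurer: £650 − £130 = £520.
Claim 3 (£12,005): 20% coinsurance on £12,005 = £2,401. That would push OOP to £6,130.20, over the £5,150 cap, so owner pays £5,150 − £3,729.20 = £1,420.80. Insurer: £12,005 − £1,420.80 = £10,584.20.

£10,584.20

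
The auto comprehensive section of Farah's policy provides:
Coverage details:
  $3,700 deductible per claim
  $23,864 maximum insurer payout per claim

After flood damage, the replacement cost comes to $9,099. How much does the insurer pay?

Subtract the deductible: $9,099 − $3,700 = $5,399.
That's under the $23,864 cap, so the insurer reimburses the full $5,399.

$5,399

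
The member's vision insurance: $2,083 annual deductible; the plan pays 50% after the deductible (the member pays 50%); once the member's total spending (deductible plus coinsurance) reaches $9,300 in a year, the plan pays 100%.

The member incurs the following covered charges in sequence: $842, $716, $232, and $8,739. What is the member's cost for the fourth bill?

$4,516

Claim 1 ($842): fully absorbed by the deductible. Member owes $842 (running OOP $842).
Claim 2 ($716): all of it applies to the deductible. Member pays $716; OOP now $1,558.
Claim 3 ($232): all of it applies to the deductible. Member owes $232 (running OOP $1,790).
Claim 4 ($8,739): $293 to deductible, leaving $8,446; coinsurance $8,446 × 50% = $4,223. Member pays $4,516; OOP now $6,306.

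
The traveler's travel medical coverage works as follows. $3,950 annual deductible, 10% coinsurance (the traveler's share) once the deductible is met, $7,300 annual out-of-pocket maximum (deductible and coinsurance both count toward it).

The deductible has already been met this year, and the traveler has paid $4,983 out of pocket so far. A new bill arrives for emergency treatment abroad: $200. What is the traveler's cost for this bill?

With the deductible met, the entire $200 is subject to coinsurance.
Coinsurance: $200 × 10% = $20.
Cumulative spending $4,983 + $20 = $5,003 stays under the $7,300 maximum.

$20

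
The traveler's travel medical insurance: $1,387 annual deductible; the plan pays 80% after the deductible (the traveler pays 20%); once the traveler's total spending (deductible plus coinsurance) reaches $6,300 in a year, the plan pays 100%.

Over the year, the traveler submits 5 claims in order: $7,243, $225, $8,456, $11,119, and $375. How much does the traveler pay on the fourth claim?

$2,005.60

Claim 1 ($7,243): $1,387 to deductible, leaving $5,856; coinsurance $5,856 × 20% = $1,171.20. Traveler owes $2,558.20 (running OOP $2,558.20).
Claim 2 ($225): deductible met; 20% of $225 = $45. Traveler pays $45; OOP now $2,603.20.
Claim 3 ($8,456): 20% coinsurance on $8,456 = $1,691.20. Cost to traveler: $1,691.20. OOP to date $4,294.40.
Claim 4 ($11,119): 20% coinsurance on $11,119 = $2,223.80. OOP would hit $6,518.20 > $6,300, so the cap limits the traveler to $6,300 − $4,294.40 = $2,005.60.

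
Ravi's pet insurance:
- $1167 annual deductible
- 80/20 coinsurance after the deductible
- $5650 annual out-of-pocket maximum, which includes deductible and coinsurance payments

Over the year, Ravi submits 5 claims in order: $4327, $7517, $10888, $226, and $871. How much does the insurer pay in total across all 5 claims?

Bill 1, $4327: $1167 finishes the deductible; $3160 goes to coinsurance; owner's 20% is $632. Owner owes $1799 (running OOP $1799). Plan pays $4327 − $1799 = $2528.
Bill 2, $7517: deductible met; 20% of $7517 = $1503.40. Cost to owner: $1503.40. OOP to date $3302.40. Insurer: $7517 − $1503.40 = $6013.60.
Bill 3, $10888: 20% coinsurance on $10888 = $2177.60. Owner owes $2177.60 (running OOP $5480). Insurer: $10888 − $2177.60 = $8710.40.
Bill 4, $226: 20% coinsurance on $226 = $45.20. Cost to owner: $45.20. OOP to date $5525.20. Plan pays $226 − $45.20 = $180.80.
Bill 5, $871: deductible already satisfied, so owner's share is 20% × $871 = $174.20. That would push OOP to $5699.40, over the $5650 cap, so owner pays $5650 − $5525.20 = $124.80. Insurer: $871 − $124.80 = $746.20.
Insurer total: $2528 + $6013.60 + $8710.40 + $180.80 + $746.20 = $18179.

$18179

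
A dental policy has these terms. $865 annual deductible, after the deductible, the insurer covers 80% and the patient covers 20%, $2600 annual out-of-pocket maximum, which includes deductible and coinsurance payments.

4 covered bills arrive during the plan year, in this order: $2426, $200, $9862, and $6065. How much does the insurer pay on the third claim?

Claim 1 — $2426: deductible takes $865, $1561 remains; 20% of $1561 = $312.20. Patient owes $1177.20 (running OOP $1177.20). Insurer: $2426 − $1177.20 = $1248.80.
Claim 2 — $200: 20% coinsurance on $200 = $40. Patient owes $40 (running OOP $1217.20). Plan pays $200 − $40 = $160.
Claim 3 — $9862: deductible met; 20% of $9862 = $1972.40. OOP would hit $3189.60 > $2600, so the cap limits the patient to $2600 − $1217.20 = $1382.80. Insurer: $9862 − $1382.80 = $8479.20.

$8479.20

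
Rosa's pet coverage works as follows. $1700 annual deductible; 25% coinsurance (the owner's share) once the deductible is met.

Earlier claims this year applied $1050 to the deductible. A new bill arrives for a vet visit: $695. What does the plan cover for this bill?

$1050 of the $1700 deductible is already met, leaving $650.
That leaves $695 − $650 = $45 for coinsurance.
25% of $45 = $11.25 falls to the owner.
So the owner owes $650 + $11.25 = $661.25.
The plan picks up $695 − $661.25 = $33.75.

$33.75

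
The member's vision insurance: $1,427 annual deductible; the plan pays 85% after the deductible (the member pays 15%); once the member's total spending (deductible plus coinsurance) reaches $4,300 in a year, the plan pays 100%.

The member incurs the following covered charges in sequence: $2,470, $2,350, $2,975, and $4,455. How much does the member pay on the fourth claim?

$668.25

Bill 1, $2,470: deductible takes $1,427, $1,043 remains; member's 15% is $156.45. Member owes $1,583.45 (running OOP $1,583.45).
Bill 2, $2,350: deductible met; 15% of $2,350 = $352.50. Member pays $352.50; OOP now $1,935.95.
Bill 3, $2,975: deductible already satisfied, so member's share is 15% × $2,975 = $446.25. Cost to member: $446.25. OOP to date $2,382.20.
Bill 4, $4,455: 15% coinsurance on $4,455 = $668.25. Cost to member: $668.25. OOP to date $3,050.45.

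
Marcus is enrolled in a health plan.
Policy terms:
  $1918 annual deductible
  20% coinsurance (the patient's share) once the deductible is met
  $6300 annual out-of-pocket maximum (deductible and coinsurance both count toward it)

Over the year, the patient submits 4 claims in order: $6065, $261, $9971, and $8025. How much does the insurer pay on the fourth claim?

Claim 1 — $6065: $1918 finishes the deductible; $4147 goes to coinsurance; coinsurance $4147 × 20% = $829.40. Patient pays $2747.40; OOP now $2747.40. Plan pays $6065 − $2747.40 = $3317.60.
Claim 2 — $261: deductible already satisfied, so patient's share is 20% × $261 = $52.20. Cost to patient: $52.20. OOP to date $2799.60. Insurer: $261 − $52.20 = $208.80.
Claim 3 — $9971: 20% coinsurance on $9971 = $1994.20. Cost to patient: $1994.20. OOP to date $4793.80. Plan pays $9971 − $1994.20 = $7976.80.
Claim 4 — $8025: deductible met; 20% of $8025 = $1605. Adding that to $4793.80 gives $6398.80, past the $6300 cap; patient pays only $6300 − $4793.80 = $1506.20. Plan pays $8025 − $1506.20 = $6518.80.

$6518.80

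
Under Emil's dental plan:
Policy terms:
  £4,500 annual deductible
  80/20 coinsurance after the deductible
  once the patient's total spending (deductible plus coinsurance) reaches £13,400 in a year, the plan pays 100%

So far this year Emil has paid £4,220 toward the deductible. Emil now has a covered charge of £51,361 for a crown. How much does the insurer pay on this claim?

£42,181

Deductible still to meet: £4,500 − £4,220 = £280.
The remaining £51,081 (= £51,361 − £280) moves to coinsurance.
20% of £51,081 = £10,216.20 falls to the patient.
That puts the patient's cost at £280 + £10,216.20 = £10,496.20 before any cap.
Adding £10,496.20 to the £4,220 already spent would give £14,716.20, which exceeds the £13,400 cap; the patient pays just £13,400 − £4,220 = £9,180.
The insurer covers the remainder: £51,361 − £9,180 = £42,181.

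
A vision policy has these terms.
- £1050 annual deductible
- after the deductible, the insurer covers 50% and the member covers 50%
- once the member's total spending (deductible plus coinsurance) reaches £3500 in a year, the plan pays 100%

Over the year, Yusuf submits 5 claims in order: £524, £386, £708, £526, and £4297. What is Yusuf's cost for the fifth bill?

£1903

Claim 1 — £524: entire amount goes to the deductible. Member pays £524; OOP now £524.
Claim 2 — £386: fully absorbed by the deductible. Member owes £386 (running OOP £910).
Claim 3 — £708: deductible takes £140, £568 remains; 50% of £568 = £284. Member pays £424; OOP now £1334.
Claim 4 — £526: deductible already satisfied, so member's share is 50% × £526 = £263. Cost to member: £263. OOP to date £1597.
Claim 5 — £4297: deductible met; 50% of £4297 = £2148.50. Adding that to £1597 gives £3745.50, past the £3500 cap; member pays only £3500 − £1597 = £1903.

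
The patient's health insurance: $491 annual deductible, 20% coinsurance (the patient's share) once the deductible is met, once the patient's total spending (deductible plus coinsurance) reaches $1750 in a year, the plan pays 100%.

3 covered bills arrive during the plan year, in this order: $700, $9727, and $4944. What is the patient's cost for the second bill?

$1217.20

#1 ($700): $491 finishes the deductible; $209 goes to coinsurance; patient's 20% is $41.80. Patient owes $532.80 (running OOP $532.80).
#2 ($9727): deductible met; 20% of $9727 = $1945.40. Adding that to $532.80 gives $2478.20, past the $1750 cap; patient pays only $1750 − $532.80 = $1217.20.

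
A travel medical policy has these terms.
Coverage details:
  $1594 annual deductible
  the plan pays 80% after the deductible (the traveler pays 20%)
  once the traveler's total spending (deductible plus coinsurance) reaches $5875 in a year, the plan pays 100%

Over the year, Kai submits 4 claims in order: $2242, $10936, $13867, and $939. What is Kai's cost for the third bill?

$1964.20

#1 ($2242): $1594 to deductible, leaving $648; 20% of $648 = $129.60. Cost to traveler: $1723.60. OOP to date $1723.60.
#2 ($10936): 20% coinsurance on $10936 = $2187.20. Traveler owes $2187.20 (running OOP $3910.80).
#3 ($13867): 20% coinsurance on $13867 = $2773.40. OOP would hit $6684.20 > $5875, so the cap limits the traveler to $5875 − $3910.80 = $1964.20.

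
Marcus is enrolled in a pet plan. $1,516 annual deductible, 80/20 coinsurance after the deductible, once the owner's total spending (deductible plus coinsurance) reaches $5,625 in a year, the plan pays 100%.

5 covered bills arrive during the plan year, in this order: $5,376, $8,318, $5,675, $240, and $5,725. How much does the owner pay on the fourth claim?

$48

Claim 1 — $5,376: $1,516 to deductible, leaving $3,860; owner's 20% is $772. Cost to owner: $2,288. OOP to date $2,288.
Claim 2 — $8,318: deductible already satisfied, so owner's share is 20% × $8,318 = $1,663.60. Cost to owner: $1,663.60. OOP to date $3,951.60.
Claim 3 — $5,675: deductible met; 20% of $5,675 = $1,135. Owner pays $1,135; OOP now $5,086.60.
Claim 4 — $240: deductible already satisfied, so owner's share is 20% × $240 = $48. Owner owes $48 (running OOP $5,134.60).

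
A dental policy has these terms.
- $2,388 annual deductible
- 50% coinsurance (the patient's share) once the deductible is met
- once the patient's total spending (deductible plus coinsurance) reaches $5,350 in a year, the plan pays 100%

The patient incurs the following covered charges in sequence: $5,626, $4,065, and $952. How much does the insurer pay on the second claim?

$2,722

#1 ($5,626): deductible takes $2,388, $3,238 remains; 50% of $3,238 = $1,619. Patient pays $4,007; OOP now $4,007. Plan pays $5,626 − $4,007 = $1,619.
#2 ($4,065): 50% coinsurance on $4,065 = $2,032.50. Adding that to $4,007 gives $6,039.50, past the $5,350 cap; patient pays only $5,350 − $4,007 = $1,343. Plan pays $4,065 − $1,343 = $2,722.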